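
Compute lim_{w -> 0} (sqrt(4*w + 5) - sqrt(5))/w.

Substitution gives 0/0. Multiply numerator and denominator by the conjugate √(5 + 4w) + √5.
The numerator becomes (5 + 4w) − 5 = 4w, so the expression simplifies to 4/(√(5 + 4w) + √5).
Letting w → 0 gives 4/(2√5) = 2*√(5)/5.

2*√(5)/5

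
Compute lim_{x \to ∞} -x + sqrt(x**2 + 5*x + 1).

An ∞ − ∞ form. Rationalising with the conjugate, the difference becomes (5x + 1) / (√(x^2 + 5*x + 1) + x).
For large x the denominator behaves like 2·x, so the quotient tends to 5/2 = 5/2.

5/2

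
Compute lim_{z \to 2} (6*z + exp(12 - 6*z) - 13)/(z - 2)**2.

Direct substitution gives 0/0.
Apply L'Hôpital: lim (6 - 6*e^(12 - 6*z))/(2*z - 4), still 0/0.
After 2 applications of L'Hôpital's rule the quotient is (36*e^(12 - 6*z))/(2); substituting z = 2 gives 18.

18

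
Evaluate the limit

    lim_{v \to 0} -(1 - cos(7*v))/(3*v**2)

-49/6

Substitution gives 0/0.
Use (1 − cos u)/u² → 1/2 with u = 7v: the limit is 7²/(2·(-3)) = -49/6.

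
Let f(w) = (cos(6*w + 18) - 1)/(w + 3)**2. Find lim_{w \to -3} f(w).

-18

Direct substitution gives 0/0.
Apply L'Hôpital: lim (-6*sin(6*w + 18))/(2*w + 6), still 0/0.
After 2 applications of L'Hôpital's rule the quotient is (-36*cos(6*w + 18))/(2); substituting w = -3 gives -18.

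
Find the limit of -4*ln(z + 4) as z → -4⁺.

∞

As z → -4⁺, z + 4 → 0⁺ and ln(z + 4) → −∞.
Multiplying by -4 gives ∞.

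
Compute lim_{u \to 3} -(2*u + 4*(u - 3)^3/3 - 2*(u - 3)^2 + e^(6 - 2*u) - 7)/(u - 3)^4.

-2/3

Direct substitution gives 0/0.
Apply L'Hôpital: lim (-4*u + 4*(u - 3)^2 - 2*e^(6 - 2*u) + 14)/(-4*(u - 3)^3), still 0/0.
Apply L'Hôpital: lim (8*u + 4*e^(6 - 2*u) - 28)/(-12*(u - 3)^2), still 0/0.
Apply L'Hôpital: lim (8 - 8*e^(6 - 2*u))/(72 - 24*u), still 0/0.
After 4 applications of L'Hôpital's rule the quotient is (16*e^(6 - 2*u))/(-24); substituting u = 3 gives -2/3.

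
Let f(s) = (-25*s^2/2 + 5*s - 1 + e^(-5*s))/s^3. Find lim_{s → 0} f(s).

-125/6

Direct substitution gives 0/0.
Apply L'Hôpital: lim (-25*s + 5 - 5*e^(-5*s))/(3*s^2), still 0/0.
Apply L'Hôpital: lim (-25 + 25*e^(-5*s))/(6*s), still 0/0.
After 3 applications of L'Hôpital's rule the quotient is (-125*e^(-5*s))/(6); substituting s = 0 gives -125/6.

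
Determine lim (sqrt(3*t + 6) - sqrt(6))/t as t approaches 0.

A 0/0 form; rationalise with √(6 + 3t) + √6. This collapses the numerator to 3t, leaving 3/(√(6 + 3t) + √6) → 3/(2√6) = √(6)/4.

√(6)/4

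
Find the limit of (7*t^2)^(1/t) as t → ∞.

1

Base → ∞ and exponent → 0: an ∞^0 form.
Take logs: (1/t)·ln(7·t^2) = (ln 7 + 2·ln t)/t → 0.
So the limit is e^0 = 1.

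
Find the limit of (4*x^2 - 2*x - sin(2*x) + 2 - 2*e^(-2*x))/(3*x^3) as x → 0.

4/3

Substitution gives 0/0 (the numerator vanishes to order 3).
Expand each term to order x^3: the coefficient of x^3 in -2·e^(-2x) is 8/3 and in −sin(2x) is 4/3.
Lower-order terms cancel with the polynomial part, so the numerator is (4)·x^3 + o(x^3), and the limit is (4)/(3) = 4/3.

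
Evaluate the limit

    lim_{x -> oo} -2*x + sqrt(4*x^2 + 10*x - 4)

5/2

An ∞ − ∞ form. Rationalising with the conjugate, the difference becomes (10x - 4) / (√(4*x^2 + 10*x - 4) + 2x).
For large x the denominator behaves like 2·2x, so the quotient tends to 10/4 = 5/2.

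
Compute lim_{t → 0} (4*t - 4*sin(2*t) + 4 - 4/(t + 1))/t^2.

-4

Substitution gives 0/0 (the numerator vanishes to order 2).
Expand each term to order t^2: the coefficient of t^2 in -4·sin(2t) is 0 and in -4·1/(1 + t) is -4.
Lower-order terms cancel with the polynomial part, so the numerator is (-4)·t^2 + o(t^2), and the limit is (-4)/(1) = -4.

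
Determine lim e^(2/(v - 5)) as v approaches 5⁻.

0

As v → 5⁻, 2/(v - 5) → −∞, so e^(2/(v - 5)) → 0.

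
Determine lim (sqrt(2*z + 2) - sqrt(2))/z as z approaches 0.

A 0/0 form; rationalise with √(2 + 2z) + √2. This collapses the numerator to 2z, leaving 2/(√(2 + 2z) + √2) → 2/(2√2) = √(2)/2.

√(2)/2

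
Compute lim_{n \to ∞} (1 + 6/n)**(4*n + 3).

Write it as [(1 + 6/n)^n]^(4) · (1 + 6/n)^(3). The bracketed term tends to e^(6) and the second factor to 1, so the limit is e^(24).

e^(24)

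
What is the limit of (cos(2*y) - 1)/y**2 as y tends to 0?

-2

Direct substitution gives 0/0.
Apply L'Hôpital: lim (-2*sin(2*y))/(2*y), still 0/0.
After 2 applications of L'Hôpital's rule the quotient is (-4*cos(2*y))/(2); substituting y = 0 gives -2.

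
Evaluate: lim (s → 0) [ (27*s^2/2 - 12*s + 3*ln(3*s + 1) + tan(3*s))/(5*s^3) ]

36/5

Substitution gives 0/0 (the numerator vanishes to order 3).
Expand each term to order s^3: the coefficient of s^3 in tan(3s) is 9 and in 3·ln(1 + 3s) is 27.
Lower-order terms cancel with the polynomial part, so the numerator is (36)·s^3 + o(s^3), and the limit is (36)/(5) = 36/5.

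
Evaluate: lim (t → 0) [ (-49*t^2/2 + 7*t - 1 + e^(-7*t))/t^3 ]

-343/6

Direct substitution gives 0/0.
Apply L'Hôpital: lim (-49*t + 7 - 7*e^(-7*t))/(3*t^2), still 0/0.
Apply L'Hôpital: lim (-49 + 49*e^(-7*t))/(6*t), still 0/0.
After 3 applications of L'Hôpital's rule the quotient is (-343*e^(-7*t))/(6); substituting t = 0 gives -343/6.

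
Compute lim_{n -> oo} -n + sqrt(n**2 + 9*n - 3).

9/2

This has the form ∞ − ∞. Multiply and divide by the conjugate √(n^2 + 9*n - 3) + n.
That gives (9n - 3) / (√(n^2 + 9*n - 3) + n).
Divide numerator and denominator by n: the limit is 9/(2·1) = 9/2.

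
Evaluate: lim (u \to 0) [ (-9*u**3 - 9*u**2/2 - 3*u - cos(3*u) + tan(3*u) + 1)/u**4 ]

-27/8

Substitution gives 0/0 (the numerator vanishes to order 4).
Expand each term to order u^4: the coefficient of u^4 in −cos(3u) is -27/8 and in tan(3u) is 0.
Lower-order terms cancel with the polynomial part, so the numerator is (-27/8)·u^4 + o(u^4), and the limit is (-27/8)/(1) = -27/8.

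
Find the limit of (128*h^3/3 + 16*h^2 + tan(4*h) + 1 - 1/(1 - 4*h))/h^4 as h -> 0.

-256

Substitution gives 0/0 (the numerator vanishes to order 4).
Expand each term to order h^4: the coefficient of h^4 in tan(4h) is 0 and in −1/(1 - 4h) is -256.
Lower-order terms cancel with the polynomial part, so the numerator is (-256)·h^4 + o(h^4), and the limit is (-256)/(1) = -256.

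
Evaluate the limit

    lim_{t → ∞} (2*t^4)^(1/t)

1

Base → ∞ and exponent → 0: an ∞^0 form.
Take logs: (1/t)·ln(2·t^4) = (ln 2 + 4·ln t)/t → 0.
So the limit is e^0 = 1.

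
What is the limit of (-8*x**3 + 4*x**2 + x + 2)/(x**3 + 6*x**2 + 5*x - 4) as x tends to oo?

-8

Numerator and denominator both have degree 3.
Dividing every term by x^3, all lower-order terms vanish and the limit is the ratio of leading coefficients, -8/(1) = -8.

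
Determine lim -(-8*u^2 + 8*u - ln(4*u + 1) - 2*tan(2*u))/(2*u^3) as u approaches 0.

Substitution gives 0/0 (the numerator vanishes to order 3).
Expand each term to order u^3: the coefficient of u^3 in -2·tan(2u) is -16/3 and in −ln(1 + 4u) is -64/3.
Lower-order terms cancel with the polynomial part, so the numerator is (-80/3)·u^3 + o(u^3), and the limit is (-80/3)/(-2) = 40/3.

40/3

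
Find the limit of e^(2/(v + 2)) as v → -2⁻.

As v → -2⁻, 2/(v + 2) → −∞, so e^(2/(v + 2)) → 0.

0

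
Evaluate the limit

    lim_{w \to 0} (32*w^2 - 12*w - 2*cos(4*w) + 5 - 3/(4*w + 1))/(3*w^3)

Substitution gives 0/0 (the numerator vanishes to order 3).
Expand each term to order w^3: the coefficient of w^3 in -3·1/(1 + 4w) is 192 and in -2·cos(4w) is 0.
Lower-order terms cancel with the polynomial part, so the numerator is (192)·w^3 + o(w^3), and the limit is (192)/(3) = 64.

64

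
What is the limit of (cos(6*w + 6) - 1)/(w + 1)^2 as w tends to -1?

-18

Direct substitution gives 0/0.
Apply L'Hôpital: lim (-6*sin(6*w + 6))/(2*w + 2), still 0/0.
After 2 applications of L'Hôpital's rule the quotient is (-36*cos(6*w + 6))/(2); substituting w = -1 gives -18.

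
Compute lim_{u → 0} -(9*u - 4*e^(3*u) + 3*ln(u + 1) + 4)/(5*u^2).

39/10

Substitution gives 0/0 (the numerator vanishes to order 2).
Expand each term to order u^2: the coefficient of u^2 in -4·e^(3u) is -18 and in 3·ln(1 + u) is -3/2.
Lower-order terms cancel with the polynomial part, so the numerator is (-39/2)·u^2 + o(u^2), and the limit is (-39/2)/(-5) = 39/10.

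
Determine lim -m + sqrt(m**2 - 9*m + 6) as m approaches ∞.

This has the form ∞ − ∞. Multiply and divide by the conjugate √(m^2 - 9*m + 6) + m.
That gives (-9m + 6) / (√(m^2 - 9*m + 6) + m).
Divide numerator and denominator by m: the limit is -9/(2·1) = -9/2.

-9/2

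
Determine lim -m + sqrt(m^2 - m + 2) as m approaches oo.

-1/2

This has the form ∞ − ∞. Multiply and divide by the conjugate √(m^2 - m + 2) + m.
That gives (-m + 2) / (√(m^2 - m + 2) + m).
Divide numerator and denominator by m: the limit is -1/(2·1) = -1/2.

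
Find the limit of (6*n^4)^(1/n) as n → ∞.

Base → ∞ and exponent → 0: an ∞^0 form.
Take logs: (1/n)·ln(6·n^4) = (ln 6 + 4·ln n)/n → 0.
So the limit is e^0 = 1.

1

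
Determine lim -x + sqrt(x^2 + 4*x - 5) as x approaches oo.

2

An ∞ − ∞ form. Rationalising with the conjugate, the difference becomes (4x - 5) / (√(x^2 + 4*x - 5) + x).
For large x the denominator behaves like 2·x, so the quotient tends to 4/2 = 2.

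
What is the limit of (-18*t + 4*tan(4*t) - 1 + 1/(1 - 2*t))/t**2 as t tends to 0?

Substitution gives 0/0; apply L'Hôpital's rule 2 times.
After differentiating numerator and denominator 2 times the quotient is (128*tan(4*t)/cos(4*t)^2 - 8/(2*t - 1)^3)/(2); at t = 0 this is 4.

4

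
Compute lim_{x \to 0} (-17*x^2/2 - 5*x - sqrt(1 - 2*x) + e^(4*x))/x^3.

Substitution gives 0/0 (the numerator vanishes to order 3).
Expand each term to order x^3: the coefficient of x^3 in −√(1 - 2x) is 1/2 and in e^(4x) is 32/3.
Lower-order terms cancel with the polynomial part, so the numerator is (67/6)·x^3 + o(x^3), and the limit is (67/6)/(1) = 67/6.

67/6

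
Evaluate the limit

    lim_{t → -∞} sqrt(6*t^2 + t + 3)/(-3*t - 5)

For large |t|, √(6*t^2 + t + 3) ≈ √6·|t| and the denominator ≈ -3t.
Since t → −∞, |t| = −t, giving −√6/(-3) = √(6)/3.

√(6)/3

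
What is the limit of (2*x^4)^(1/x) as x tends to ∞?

Base → ∞ and exponent → 0: an ∞^0 form.
Take logs: (1/x)·ln(2·x^4) = (ln 2 + 4·ln x)/x → 0.
So the limit is e^0 = 1.

1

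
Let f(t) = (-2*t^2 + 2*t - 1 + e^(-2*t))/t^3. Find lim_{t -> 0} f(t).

Direct substitution gives 0/0.
Apply L'Hôpital: lim (-4*t + 2 - 2*e^(-2*t))/(3*t^2), still 0/0.
Apply L'Hôpital: lim (-4 + 4*e^(-2*t))/(6*t), still 0/0.
After 3 applications of L'Hôpital's rule the quotient is (-8*e^(-2*t))/(6); substituting t = 0 gives -4/3.

-4/3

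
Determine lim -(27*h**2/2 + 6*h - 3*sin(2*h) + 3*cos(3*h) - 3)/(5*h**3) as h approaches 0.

-4/5

Substitution gives 0/0 (the numerator vanishes to order 3).
Expand each term to order h^3: the coefficient of h^3 in -3·sin(2h) is 4 and in 3·cos(3h) is 0.
Lower-order terms cancel with the polynomial part, so the numerator is (4)·h^3 + o(h^3), and the limit is (4)/(-5) = -4/5.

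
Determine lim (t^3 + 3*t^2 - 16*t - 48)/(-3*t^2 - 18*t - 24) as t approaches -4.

Direct substitution gives 0/0, so factor. Both numerator and denominator have (t + 4) as a factor.
After cancelling, the expression reduces to (t^2 - t - 12)/(-3*t - 6).
Substituting t = -4 gives 4/3.

4/3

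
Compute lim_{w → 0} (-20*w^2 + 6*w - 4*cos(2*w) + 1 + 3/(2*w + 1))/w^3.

Substitution gives 0/0; apply L'Hôpital's rule 3 times.
After differentiating numerator and denominator 3 times the quotient is (-32*sin(2*w) - 144/(2*w + 1)^4)/(6); at w = 0 this is -24.

-24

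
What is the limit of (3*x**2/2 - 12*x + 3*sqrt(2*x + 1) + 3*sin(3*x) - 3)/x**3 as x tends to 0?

Substitution gives 0/0 (the numerator vanishes to order 3).
Expand each term to order x^3: the coefficient of x^3 in 3·sin(3x) is -27/2 and in 3·√(1 + 2x) is 3/2.
Lower-order terms cancel with the polynomial part, so the numerator is (-12)·x^3 + o(x^3), and the limit is (-12)/(1) = -12.

-12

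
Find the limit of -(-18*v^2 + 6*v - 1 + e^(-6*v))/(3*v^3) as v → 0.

Direct substitution gives 0/0.
Apply L'Hôpital: lim (-36*v + 6 - 6*e^(-6*v))/(-9*v^2), still 0/0.
Apply L'Hôpital: lim (-36 + 36*e^(-6*v))/(-18*v), still 0/0.
After 3 applications of L'Hôpital's rule the quotient is (-216*e^(-6*v))/(-18); substituting v = 0 gives 12.

12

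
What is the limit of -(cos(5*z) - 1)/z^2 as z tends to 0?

25/2

Direct substitution gives 0/0.
Apply L'Hôpital: lim (-5*sin(5*z))/(-2*z), still 0/0.
After 2 applications of L'Hôpital's rule the quotient is (-25*cos(5*z))/(-2); substituting z = 0 gives 25/2.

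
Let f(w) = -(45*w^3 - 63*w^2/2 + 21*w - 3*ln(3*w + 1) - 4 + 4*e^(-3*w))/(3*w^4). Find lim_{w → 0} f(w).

-99/4

Substitution gives 0/0; apply L'Hôpital's rule 4 times.
After differentiating numerator and denominator 4 times the quotient is (324*e^(-3*w) + 1458/(3*w + 1)^4)/(-72); at w = 0 this is -99/4.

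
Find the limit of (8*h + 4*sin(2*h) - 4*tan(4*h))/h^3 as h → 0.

-272/3

Substitution gives 0/0 (the numerator vanishes to order 3).
Expand each term to order h^3: the coefficient of h^3 in -4·tan(4h) is -256/3 and in 4·sin(2h) is -16/3.
Lower-order terms cancel with the polynomial part, so the numerator is (-272/3)·h^3 + o(h^3), and the limit is (-272/3)/(1) = -272/3.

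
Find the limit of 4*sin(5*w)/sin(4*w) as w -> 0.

5

Substitution gives 0/0.
Divide numerator and denominator by w: sin(5w)/w → 5 and sin(4w)/w → 4, so the limit is 4·5/4 = 5.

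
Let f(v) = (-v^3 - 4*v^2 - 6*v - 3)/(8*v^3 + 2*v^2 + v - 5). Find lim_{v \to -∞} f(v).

-1/8

Numerator and denominator both have degree 3.
Dividing every term by v^3, all lower-order terms vanish and the limit is the ratio of leading coefficients, -1/(8) = -1/8.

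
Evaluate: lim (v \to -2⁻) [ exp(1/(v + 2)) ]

0

As v → -2⁻, 1/(v + 2) → −∞, so e^(1/(v + 2)) → 0.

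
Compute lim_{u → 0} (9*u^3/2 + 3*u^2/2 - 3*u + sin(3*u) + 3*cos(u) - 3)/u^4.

Substitution gives 0/0; apply L'Hôpital's rule 4 times.
After differentiating numerator and denominator 4 times the quotient is (81*sin(3*u) + 3*cos(u))/(24); at u = 0 this is 1/8.

1/8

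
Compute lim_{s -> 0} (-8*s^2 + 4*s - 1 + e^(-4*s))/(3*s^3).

-32/9

Direct substitution gives 0/0.
Apply L'Hôpital: lim (-16*s + 4 - 4*e^(-4*s))/(9*s^2), still 0/0.
Apply L'Hôpital: lim (-16 + 16*e^(-4*s))/(18*s), still 0/0.
After 3 applications of L'Hôpital's rule the quotient is (-64*e^(-4*s))/(18); substituting s = 0 gives -32/9.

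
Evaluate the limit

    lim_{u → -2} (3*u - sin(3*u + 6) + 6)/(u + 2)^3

Direct substitution gives 0/0.
Apply L'Hôpital: lim (3 - 3*cos(3*u + 6))/(3*(u + 2)^2), still 0/0.
Apply L'Hôpital: lim (9*sin(3*u + 6))/(6*u + 12), still 0/0.
After 3 applications of L'Hôpital's rule the quotient is (27*cos(3*u + 6))/(6); substituting u = -2 gives 9/2.

9/2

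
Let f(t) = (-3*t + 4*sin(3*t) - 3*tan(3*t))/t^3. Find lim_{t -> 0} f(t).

Substitution gives 0/0; apply L'Hôpital's rule 3 times.
After differentiating numerator and denominator 3 times the quotient is (-108*cos(3*t) - 486*tan(3*t)^4 - 648*tan(3*t)^2 - 162)/(6); at t = 0 this is -45.

-45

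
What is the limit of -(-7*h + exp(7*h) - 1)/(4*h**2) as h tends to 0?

Direct substitution gives 0/0.
Apply L'Hôpital: lim (7*e^(7*h) - 7)/(-8*h), still 0/0.
After 2 applications of L'Hôpital's rule the quotient is (49*e^(7*h))/(-8); substituting h = 0 gives -49/8.

-49/8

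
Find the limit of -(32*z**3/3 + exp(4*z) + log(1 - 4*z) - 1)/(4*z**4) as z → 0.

40/3

Substitution gives 0/0; apply L'Hôpital's rule 4 times.
After differentiating numerator and denominator 4 times the quotient is (256*e^(4*z) - 1536/(4*z - 1)^4)/(-96); at z = 0 this is 40/3.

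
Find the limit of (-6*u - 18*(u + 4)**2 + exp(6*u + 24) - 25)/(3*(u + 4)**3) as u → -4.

Direct substitution gives 0/0.
Apply L'Hôpital: lim (-36*u + 6*e^(6*u + 24) - 150)/(9*(u + 4)^2), still 0/0.
Apply L'Hôpital: lim (36*e^(6*u + 24) - 36)/(18*u + 72), still 0/0.
After 3 applications of L'Hôpital's rule the quotient is (216*e^(6*u + 24))/(18); substituting u = -4 gives 12.

12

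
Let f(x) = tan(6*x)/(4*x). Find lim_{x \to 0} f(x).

3/2

Substitution gives 0/0.
Since tan(u)/u → 1 as u → 0, tan(6x)/(6x) → 1 and the limit is 6/4 = 3/2.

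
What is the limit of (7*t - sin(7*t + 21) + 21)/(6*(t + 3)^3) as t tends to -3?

Direct substitution gives 0/0.
Apply L'Hôpital: lim (7 - 7*cos(7*t + 21))/(18*(t + 3)^2), still 0/0.
Apply L'Hôpital: lim (49*sin(7*t + 21))/(36*t + 108), still 0/0.
After 3 applications of L'Hôpital's rule the quotient is (343*cos(7*t + 21))/(36); substituting t = -3 gives 343/36.

343/36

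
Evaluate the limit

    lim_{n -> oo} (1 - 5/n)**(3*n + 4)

e^(-15)

Write it as [(1 - 5/n)^n]^(3) · (1 - 5/n)^(4). The bracketed term tends to e^(-5) and the second factor to 1, so the limit is e^(-15).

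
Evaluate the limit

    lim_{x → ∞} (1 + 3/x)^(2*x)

The base → 1 and the exponent → ∞: a 1^∞ form.
Take logarithms: (2x)·ln(1 + 3/x). Since ln(1+u) ~ u for small u, this behaves like (2x)·(3/x) → 6.
So the limit is e^(6).

e^(6)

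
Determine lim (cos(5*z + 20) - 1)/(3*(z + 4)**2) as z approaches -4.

-25/6

Direct substitution gives 0/0.
Apply L'Hôpital: lim (-5*sin(5*z + 20))/(6*z + 24), still 0/0.
After 2 applications of L'Hôpital's rule the quotient is (-25*cos(5*z + 20))/(6); substituting z = -4 gives -25/6.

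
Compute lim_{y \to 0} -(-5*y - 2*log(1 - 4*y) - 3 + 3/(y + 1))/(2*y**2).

-19/2

Substitution gives 0/0; apply L'Hôpital's rule 2 times.
After differentiating numerator and denominator 2 times the quotient is (32/(4*y - 1)^2 + 6/(y + 1)^3)/(-4); at y = 0 this is -19/2.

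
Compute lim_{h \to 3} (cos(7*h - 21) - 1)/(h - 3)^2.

Direct substitution gives 0/0.
Apply L'Hôpital: lim (-7*sin(7*h - 21))/(2*h - 6), still 0/0.
After 2 applications of L'Hôpital's rule the quotient is (-49*cos(7*h - 21))/(2); substituting h = 3 gives -49/2.

-49/2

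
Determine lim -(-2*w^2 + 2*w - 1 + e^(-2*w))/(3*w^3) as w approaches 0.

4/9

Direct substitution gives 0/0.
Apply L'Hôpital: lim (-4*w + 2 - 2*e^(-2*w))/(-9*w^2), still 0/0.
Apply L'Hôpital: lim (-4 + 4*e^(-2*w))/(-18*w), still 0/0.
After 3 applications of L'Hôpital's rule the quotient is (-8*e^(-2*w))/(-18); substituting w = 0 gives 4/9.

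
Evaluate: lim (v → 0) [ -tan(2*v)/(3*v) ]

Substitution gives 0/0.
Since tan(u)/u → 1 as u → 0, tan(2v)/(2v) → 1 and the limit is 2/(-3) = -2/3.

-2/3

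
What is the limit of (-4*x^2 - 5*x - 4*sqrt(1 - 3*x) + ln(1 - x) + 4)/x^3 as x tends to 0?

77/12

Substitution gives 0/0; apply L'Hôpital's rule 3 times.
After differentiating numerator and denominator 3 times the quotient is (2/(x - 1)^3 + 81/(2*(1 - 3*x)^(5/2)))/(6); at x = 0 this is 77/12.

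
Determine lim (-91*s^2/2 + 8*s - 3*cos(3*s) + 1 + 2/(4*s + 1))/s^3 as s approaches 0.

-128

Substitution gives 0/0 (the numerator vanishes to order 3).
Expand each term to order s^3: the coefficient of s^3 in 2·1/(1 + 4s) is -128 and in -3·cos(3s) is 0.
Lower-order terms cancel with the polynomial part, so the numerator is (-128)·s^3 + o(s^3), and the limit is (-128)/(1) = -128.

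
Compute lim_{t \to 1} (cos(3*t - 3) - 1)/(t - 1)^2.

-9/2

Direct substitution gives 0/0.
Apply L'Hôpital: lim (-3*sin(3*t - 3))/(2*t - 2), still 0/0.
After 2 applications of L'Hôpital's rule the quotient is (-9*cos(3*t - 3))/(2); substituting t = 1 gives -9/2.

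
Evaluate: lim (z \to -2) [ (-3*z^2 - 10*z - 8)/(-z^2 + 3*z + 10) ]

2/7

Direct substitution gives 0/0, so factor. Both numerator and denominator have (z + 2) as a factor.
After cancelling, the expression reduces to (-3*z - 4)/(5 - z).
Substituting z = -2 gives 2/7.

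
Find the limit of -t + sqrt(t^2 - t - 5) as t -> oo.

-1/2

This has the form ∞ − ∞. Multiply and divide by the conjugate √(t^2 - t - 5) + t.
That gives (-t - 5) / (√(t^2 - t - 5) + t).
Divide numerator and denominator by t: the limit is -1/(2·1) = -1/2.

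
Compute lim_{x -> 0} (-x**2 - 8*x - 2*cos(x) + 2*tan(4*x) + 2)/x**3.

Substitution gives 0/0; apply L'Hôpital's rule 3 times.
After differentiating numerator and denominator 3 times the quotient is (-2*sin(x) + 768*tan(4*x)^4 + 1024*tan(4*x)^2 + 256)/(6); at x = 0 this is 128/3.

128/3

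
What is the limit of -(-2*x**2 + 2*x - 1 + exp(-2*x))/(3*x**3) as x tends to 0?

4/9

Direct substitution gives 0/0.
Apply L'Hôpital: lim (-4*x + 2 - 2*e^(-2*x))/(-9*x^2), still 0/0.
Apply L'Hôpital: lim (-4 + 4*e^(-2*x))/(-18*x), still 0/0.
After 3 applications of L'Hôpital's rule the quotient is (-8*e^(-2*x))/(-18); substituting x = 0 gives 4/9.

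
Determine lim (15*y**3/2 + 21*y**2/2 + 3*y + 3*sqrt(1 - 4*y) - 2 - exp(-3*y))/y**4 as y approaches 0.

Substitution gives 0/0 (the numerator vanishes to order 4).
Expand each term to order y^4: the coefficient of y^4 in 3·√(1 - 4y) is -30 and in −e^(-3y) is -27/8.
Lower-order terms cancel with the polynomial part, so the numerator is (-267/8)·y^4 + o(y^4), and the limit is (-267/8)/(1) = -267/8.

-267/8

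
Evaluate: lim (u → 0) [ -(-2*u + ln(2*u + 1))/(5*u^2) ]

2/5

Direct substitution gives 0/0.
Apply L'Hôpital: lim (-2 + 2/(2*u + 1))/(-10*u), still 0/0.
After 2 applications of L'Hôpital's rule the quotient is (-4/(2*u + 1)^2)/(-10); substituting u = 0 gives 2/5.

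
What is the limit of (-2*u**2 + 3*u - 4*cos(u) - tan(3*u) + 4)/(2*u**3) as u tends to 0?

-9/2

Substitution gives 0/0 (the numerator vanishes to order 3).
Expand each term to order u^3: the coefficient of u^3 in −tan(3u) is -9 and in -4·cos(u) is 0.
Lower-order terms cancel with the polynomial part, so the numerator is (-9)·u^3 + o(u^3), and the limit is (-9)/(2) = -9/2.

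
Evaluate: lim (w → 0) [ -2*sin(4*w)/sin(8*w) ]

Substitution gives 0/0.
Divide numerator and denominator by w: sin(4w)/w → 4 and sin(8w)/w → 8, so the limit is -2·4/8 = -1.

-1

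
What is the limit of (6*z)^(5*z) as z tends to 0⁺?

1

Base → 0⁺ and exponent → 0⁺: a 0^0 form.
Take logs: 5z·ln(6z). This is 0·(−∞); rewriting as ln(6z)/(1/(5z)) and applying L'Hôpital gives 0.
Hence the limit is e^0 = 1.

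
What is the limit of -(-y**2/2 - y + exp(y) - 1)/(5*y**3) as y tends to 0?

-1/30

Direct substitution gives 0/0.
Apply L'Hôpital: lim (-y + e^(y) - 1)/(-15*y^2), still 0/0.
Apply L'Hôpital: lim (e^(y) - 1)/(-30*y), still 0/0.
After 3 applications of L'Hôpital's rule the quotient is (e^(y))/(-30); substituting y = 0 gives -1/30.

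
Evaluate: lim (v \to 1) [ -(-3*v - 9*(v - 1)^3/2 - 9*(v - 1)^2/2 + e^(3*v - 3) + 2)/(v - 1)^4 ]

Direct substitution gives 0/0.
Apply L'Hôpital: lim (-9*v - 27*(v - 1)^2/2 + 3*e^(3*v - 3) + 6)/(-4*(v - 1)^3), still 0/0.
Apply L'Hôpital: lim (-27*v + 9*e^(3*v - 3) + 18)/(-12*(v - 1)^2), still 0/0.
Apply L'Hôpital: lim (27*e^(3*v - 3) - 27)/(24 - 24*v), still 0/0.
After 4 applications of L'Hôpital's rule the quotient is (81*e^(3*v - 3))/(-24); substituting v = 1 gives -27/8.

-27/8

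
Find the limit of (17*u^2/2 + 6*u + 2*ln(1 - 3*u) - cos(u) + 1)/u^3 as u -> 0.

Substitution gives 0/0 (the numerator vanishes to order 3).
Expand each term to order u^3: the coefficient of u^3 in −cos(u) is 0 and in 2·ln(1 - 3u) is -18.
Lower-order terms cancel with the polynomial part, so the numerator is (-18)·u^3 + o(u^3), and the limit is (-18)/(1) = -18.

-18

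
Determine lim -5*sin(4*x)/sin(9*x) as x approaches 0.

-20/9

Substitution gives 0/0.
Divide numerator and denominator by x: sin(4x)/x → 4 and sin(9x)/x → 9, so the limit is -5·4/9 = -20/9.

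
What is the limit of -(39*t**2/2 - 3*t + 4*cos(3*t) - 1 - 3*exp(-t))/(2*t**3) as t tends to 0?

-1/4

Substitution gives 0/0 (the numerator vanishes to order 3).
Expand each term to order t^3: the coefficient of t^3 in -3·e^(-t) is 1/2 and in 4·cos(3t) is 0.
Lower-order terms cancel with the polynomial part, so the numerator is (1/2)·t^3 + o(t^3), and the limit is (1/2)/(-2) = -1/4.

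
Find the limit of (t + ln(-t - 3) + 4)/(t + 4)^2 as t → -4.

-1/2

Direct substitution gives 0/0.
Apply L'Hôpital: lim (1 - 1/(-t - 3))/(2*t + 8), still 0/0.
After 2 applications of L'Hôpital's rule the quotient is (-1/(-t - 3)^2)/(2); substituting t = -4 gives -1/2.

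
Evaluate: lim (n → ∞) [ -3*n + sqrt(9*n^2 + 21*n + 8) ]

This has the form ∞ − ∞. Multiply and divide by the conjugate √(9*n^2 + 21*n + 8) + 3n.
That gives (21n + 8) / (√(9*n^2 + 21*n + 8) + 3n).
Divide numerator and denominator by n: the limit is 21/(2·3) = 7/2.

7/2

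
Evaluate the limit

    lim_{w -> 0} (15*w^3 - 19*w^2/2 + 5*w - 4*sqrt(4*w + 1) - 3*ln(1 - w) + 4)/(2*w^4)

Substitution gives 0/0 (the numerator vanishes to order 4).
Expand each term to order w^4: the coefficient of w^4 in -3·ln(1 - w) is 3/4 and in -4·√(1 + 4w) is 40.
Lower-order terms cancel with the polynomial part, so the numerator is (163/4)·w^4 + o(w^4), and the limit is (163/4)/(2) = 163/8.

163/8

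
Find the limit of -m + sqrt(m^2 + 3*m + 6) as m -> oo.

3/2

An ∞ − ∞ form. Rationalising with the conjugate, the difference becomes (3m + 6) / (√(m^2 + 3*m + 6) + m).
For large m the denominator behaves like 2·m, so the quotient tends to 3/2 = 3/2.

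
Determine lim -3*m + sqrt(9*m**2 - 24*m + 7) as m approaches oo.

-4

This has the form ∞ − ∞. Multiply and divide by the conjugate √(9*m^2 - 24*m + 7) + 3m.
That gives (-24m + 7) / (√(9*m^2 - 24*m + 7) + 3m).
Divide numerator and denominator by m: the limit is -24/(2·3) = -4.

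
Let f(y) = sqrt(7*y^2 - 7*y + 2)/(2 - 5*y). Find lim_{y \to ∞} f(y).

-√(7)/5

For large |y|, √(7*y^2 - 7*y + 2) ≈ √7·|y| and the denominator ≈ -5y.
Since y → +∞, |y| = y, giving √7/(-5) = -√(7)/5.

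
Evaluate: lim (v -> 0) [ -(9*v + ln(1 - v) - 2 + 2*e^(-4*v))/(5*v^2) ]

-31/10

Substitution gives 0/0 (the numerator vanishes to order 2).
Expand each term to order v^2: the coefficient of v^2 in 2·e^(-4v) is 16 and in ln(1 - v) is -1/2.
Lower-order terms cancel with the polynomial part, so the numerator is (31/2)·v^2 + o(v^2), and the limit is (31/2)/(-5) = -31/10.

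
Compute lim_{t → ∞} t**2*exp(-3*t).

0

Write as t^2/e^{3t}, an ∞/∞ form.
Exponential growth dominates any polynomial, so repeated L'Hôpital (or the standard result) gives 0.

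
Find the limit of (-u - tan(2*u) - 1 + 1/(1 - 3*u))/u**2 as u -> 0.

9

Substitution gives 0/0; apply L'Hôpital's rule 2 times.
After differentiating numerator and denominator 2 times the quotient is (-8*tan(2*u)/cos(2*u)^2 - 18/(3*u - 1)^3)/(2); at u = 0 this is 9.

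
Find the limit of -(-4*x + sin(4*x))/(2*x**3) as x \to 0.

16/3

Direct substitution gives 0/0.
Apply L'Hôpital: lim (4*cos(4*x) - 4)/(-6*x^2), still 0/0.
Apply L'Hôpital: lim (-16*sin(4*x))/(-12*x), still 0/0.
After 3 applications of L'Hôpital's rule the quotient is (-64*cos(4*x))/(-12); substituting x = 0 gives 16/3.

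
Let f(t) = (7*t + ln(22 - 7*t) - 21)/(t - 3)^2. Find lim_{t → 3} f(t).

-49/2

Direct substitution gives 0/0.
Apply L'Hôpital: lim (7 - 7/(22 - 7*t))/(2*t - 6), still 0/0.
After 2 applications of L'Hôpital's rule the quotient is (-49/(22 - 7*t)^2)/(2); substituting t = 3 gives -49/2.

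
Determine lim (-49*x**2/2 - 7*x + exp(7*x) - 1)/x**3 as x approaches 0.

343/6

Direct substitution gives 0/0.
Apply L'Hôpital: lim (-49*x + 7*e^(7*x) - 7)/(3*x^2), still 0/0.
Apply L'Hôpital: lim (49*e^(7*x) - 49)/(6*x), still 0/0.
After 3 applications of L'Hôpital's rule the quotient is (343*e^(7*x))/(6); substituting x = 0 gives 343/6.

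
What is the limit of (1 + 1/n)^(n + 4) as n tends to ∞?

The base → 1 and the exponent → ∞: a 1^∞ form.
Take logarithms: (n + 4)·ln(1 + 1/n). Since ln(1+u) ~ u for small u, this behaves like (n)·(1/n) → 1.
So the limit is e^(1).

e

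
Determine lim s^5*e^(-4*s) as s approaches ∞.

0

Write as s^5/e^{4s}, an ∞/∞ form.
Exponential growth dominates any polynomial, so repeated L'Hôpital (or the standard result) gives 0.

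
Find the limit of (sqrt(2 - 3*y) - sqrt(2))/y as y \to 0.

-3*√(2)/4

A 0/0 form; rationalise with √(2 - 3y) + √2. This collapses the numerator to -3y, leaving -3/(√(2 - 3y) + √2) → -3/(2√2) = -3*√(2)/4.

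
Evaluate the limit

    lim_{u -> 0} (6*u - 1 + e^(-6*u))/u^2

Direct substitution gives 0/0.
Apply L'Hôpital: lim (6 - 6*e^(-6*u))/(2*u), still 0/0.
After 2 applications of L'Hôpital's rule the quotient is (36*e^(-6*u))/(2); substituting u = 0 gives 18.

18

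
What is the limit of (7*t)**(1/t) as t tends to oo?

1

Base → ∞ and exponent → 0: an ∞^0 form.
Take logs: (1/t)·ln(7·t^1) = (ln 7 + 1·ln t)/t → 0.
So the limit is e^0 = 1.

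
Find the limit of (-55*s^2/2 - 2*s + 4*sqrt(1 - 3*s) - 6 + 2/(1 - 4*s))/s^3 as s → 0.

Substitution gives 0/0 (the numerator vanishes to order 3).
Expand each term to order s^3: the coefficient of s^3 in 2·1/(1 - 4s) is 128 and in 4·√(1 - 3s) is -27/4.
Lower-order terms cancel with the polynomial part, so the numerator is (485/4)·s^3 + o(s^3), and the limit is (485/4)/(1) = 485/4.

485/4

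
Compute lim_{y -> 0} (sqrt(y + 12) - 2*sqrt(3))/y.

√(3)/12

A 0/0 form; rationalise with √(12 + y) + √12. This collapses the numerator to y, leaving 1/(√(12 + y) + √12) → 1/(2√12) = √(3)/12.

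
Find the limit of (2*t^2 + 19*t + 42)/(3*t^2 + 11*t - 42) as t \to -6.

1/5

Since t = -6 makes numerator and denominator zero, (t + 6) divides both.
Cancelling it gives (2*t + 7)/(3*t - 7); now plug in t = -6 to get 1/5.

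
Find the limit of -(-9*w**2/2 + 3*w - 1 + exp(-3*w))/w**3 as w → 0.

9/2

Direct substitution gives 0/0.
Apply L'Hôpital: lim (-9*w + 3 - 3*e^(-3*w))/(-3*w^2), still 0/0.
Apply L'Hôpital: lim (-9 + 9*e^(-3*w))/(-6*w), still 0/0.
After 3 applications of L'Hôpital's rule the quotient is (-27*e^(-3*w))/(-6); substituting w = 0 gives 9/2.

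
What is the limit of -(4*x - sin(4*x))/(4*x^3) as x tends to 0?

-8/3

Direct substitution gives 0/0.
Apply L'Hôpital: lim (4 - 4*cos(4*x))/(-12*x^2), still 0/0.
Apply L'Hôpital: lim (16*sin(4*x))/(-24*x), still 0/0.
After 3 applications of L'Hôpital's rule the quotient is (64*cos(4*x))/(-24); substituting x = 0 gives -8/3.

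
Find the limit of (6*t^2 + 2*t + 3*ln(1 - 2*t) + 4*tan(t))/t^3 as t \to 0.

Substitution gives 0/0; apply L'Hôpital's rule 3 times.
After differentiating numerator and denominator 3 times the quotient is (24*tan(t)^2/cos(t)^2 + 8/cos(t)^2 + 48/(2*t - 1)^3)/(6); at t = 0 this is -20/3.

-20/3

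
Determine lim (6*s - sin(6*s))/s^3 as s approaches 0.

Direct substitution gives 0/0.
Apply L'Hôpital: lim (6 - 6*cos(6*s))/(3*s^2), still 0/0.
Apply L'Hôpital: lim (36*sin(6*s))/(6*s), still 0/0.
After 3 applications of L'Hôpital's rule the quotient is (216*cos(6*s))/(6); substituting s = 0 gives 36.

36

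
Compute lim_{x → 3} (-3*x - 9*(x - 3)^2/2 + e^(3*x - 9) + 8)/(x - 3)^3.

Direct substitution gives 0/0.
Apply L'Hôpital: lim (-9*x + 3*e^(3*x - 9) + 24)/(3*(x - 3)^2), still 0/0.
Apply L'Hôpital: lim (9*e^(3*x - 9) - 9)/(6*x - 18), still 0/0.
After 3 applications of L'Hôpital's rule the quotient is (27*e^(3*x - 9))/(6); substituting x = 3 gives 9/2.

9/2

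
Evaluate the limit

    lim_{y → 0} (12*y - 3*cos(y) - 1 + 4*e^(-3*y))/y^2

Substitution gives 0/0 (the numerator vanishes to order 2).
Expand each term to order y^2: the coefficient of y^2 in -3·cos(y) is 3/2 and in 4·e^(-3y) is 18.
Lower-order terms cancel with the polynomial part, so the numerator is (39/2)·y^2 + o(y^2), and the limit is (39/2)/(1) = 39/2.

39/2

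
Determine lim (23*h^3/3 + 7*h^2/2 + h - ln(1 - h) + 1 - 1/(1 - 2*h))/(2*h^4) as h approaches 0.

Substitution gives 0/0; apply L'Hôpital's rule 4 times.
After differentiating numerator and denominator 4 times the quotient is (384/(2*h - 1)^5 + 6/(h - 1)^4)/(48); at h = 0 this is -63/8.

-63/8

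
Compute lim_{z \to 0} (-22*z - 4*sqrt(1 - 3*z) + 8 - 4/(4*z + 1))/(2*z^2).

-119/4

Substitution gives 0/0; apply L'Hôpital's rule 2 times.
After differentiating numerator and denominator 2 times the quotient is (-128/(4*z + 1)^3 + 9/(1 - 3*z)^(3/2))/(4); at z = 0 this is -119/4.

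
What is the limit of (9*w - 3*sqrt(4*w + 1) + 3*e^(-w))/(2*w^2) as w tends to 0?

15/4

Substitution gives 0/0 (the numerator vanishes to order 2).
Expand each term to order w^2: the coefficient of w^2 in 3·e^(-w) is 3/2 and in -3·√(1 + 4w) is 6.
Lower-order terms cancel with the polynomial part, so the numerator is (15/2)·w^2 + o(w^2), and the limit is (15/2)/(2) = 15/4.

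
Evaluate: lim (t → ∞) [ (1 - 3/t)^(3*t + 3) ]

The base → 1 and the exponent → ∞: a 1^∞ form.
Take logarithms: (3t + 3)·ln(1 - 3/t). Since ln(1+u) ~ u for small u, this behaves like (3t)·(-3/t) → -9.
So the limit is e^(-9).

e^(-9)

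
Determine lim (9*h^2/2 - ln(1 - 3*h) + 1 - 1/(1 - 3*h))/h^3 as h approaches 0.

Substitution gives 0/0 (the numerator vanishes to order 3).
Expand each term to order h^3: the coefficient of h^3 in −1/(1 - 3h) is -27 and in −ln(1 - 3h) is 9.
Lower-order terms cancel with the polynomial part, so the numerator is (-18)·h^3 + o(h^3), and the limit is (-18)/(1) = -18.

-18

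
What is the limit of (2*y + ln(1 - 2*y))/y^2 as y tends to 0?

Direct substitution gives 0/0.
Apply L'Hôpital: lim (2 - 2/(1 - 2*y))/(2*y), still 0/0.
After 2 applications of L'Hôpital's rule the quotient is (-4/(1 - 2*y)^2)/(2); substituting y = 0 gives -2.

-2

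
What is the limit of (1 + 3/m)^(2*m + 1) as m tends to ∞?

Write it as [(1 + 3/m)^m]^(2) · (1 + 3/m)^(1). The bracketed term tends to e^(3) and the second factor to 1, so the limit is e^(6).

e^(6)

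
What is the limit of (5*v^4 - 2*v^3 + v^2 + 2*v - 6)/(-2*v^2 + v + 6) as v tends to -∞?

The numerator has higher degree (4 > 2); the quotient behaves like (5/(-2))·v^2 for large |v|.
As v → −∞ this diverges to -∞.

-∞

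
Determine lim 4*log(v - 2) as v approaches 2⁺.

As v → 2⁺, v - 2 → 0⁺ and ln(v - 2) → −∞.
Multiplying by 4 gives -∞.

-∞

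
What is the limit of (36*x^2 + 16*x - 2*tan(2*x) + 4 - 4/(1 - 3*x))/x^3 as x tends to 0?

-340/3

Substitution gives 0/0; apply L'Hôpital's rule 3 times.
After differentiating numerator and denominator 3 times the quotient is (-64*tan(2*x)^2/cos(2*x)^2 - 32/cos(2*x)^4 - 648/(3*x - 1)^4)/(6); at x = 0 this is -340/3.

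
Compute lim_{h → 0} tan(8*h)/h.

Substitution gives 0/0.
Since tan(u)/u → 1 as u → 0, tan(8h)/(8h) → 1 and the limit is 8.

8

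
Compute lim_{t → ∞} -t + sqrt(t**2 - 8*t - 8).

-4

This has the form ∞ − ∞. Multiply and divide by the conjugate √(t^2 - 8*t - 8) + t.
That gives (-8t - 8) / (√(t^2 - 8*t - 8) + t).
Divide numerator and denominator by t: the limit is -8/(2·1) = -4.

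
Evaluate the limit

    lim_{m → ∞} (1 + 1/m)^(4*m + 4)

The base → 1 and the exponent → ∞: a 1^∞ form.
Take logarithms: (4m + 4)·ln(1 + 1/m). Since ln(1+u) ~ u for small u, this behaves like (4m)·(1/m) → 4.
So the limit is e^(4).

e^(4)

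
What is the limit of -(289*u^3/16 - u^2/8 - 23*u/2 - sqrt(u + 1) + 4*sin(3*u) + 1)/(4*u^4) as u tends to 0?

Substitution gives 0/0 (the numerator vanishes to order 4).
Expand each term to order u^4: the coefficient of u^4 in 4·sin(3u) is 0 and in −√(1 + u) is 5/128.
Lower-order terms cancel with the polynomial part, so the numerator is (5/128)·u^4 + o(u^4), and the limit is (5/128)/(-4) = -5/512.

-5/512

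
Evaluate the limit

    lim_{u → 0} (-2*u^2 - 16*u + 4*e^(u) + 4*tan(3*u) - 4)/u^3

110/3

Substitution gives 0/0; apply L'Hôpital's rule 3 times.
After differentiating numerator and denominator 3 times the quotient is (4*e^(u) + 648*tan(3*u)^4 + 864*tan(3*u)^2 + 216)/(6); at u = 0 this is 110/3.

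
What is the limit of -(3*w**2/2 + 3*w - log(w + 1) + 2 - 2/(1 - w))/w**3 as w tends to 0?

7/3

Substitution gives 0/0 (the numerator vanishes to order 3).
Expand each term to order w^3: the coefficient of w^3 in -2·1/(1 - w) is -2 and in −ln(1 + w) is -1/3.
Lower-order terms cancel with the polynomial part, so the numerator is (-7/3)·w^3 + o(w^3), and the limit is (-7/3)/(-1) = 7/3.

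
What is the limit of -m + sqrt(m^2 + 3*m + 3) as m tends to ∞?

An ∞ − ∞ form. Rationalising with the conjugate, the difference becomes (3m + 3) / (√(m^2 + 3*m + 3) + m).
For large m the denominator behaves like 2·m, so the quotient tends to 3/2 = 3/2.

3/2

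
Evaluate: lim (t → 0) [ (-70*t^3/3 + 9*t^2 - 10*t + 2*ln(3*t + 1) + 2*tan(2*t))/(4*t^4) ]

Substitution gives 0/0; apply L'Hôpital's rule 4 times.
After differentiating numerator and denominator 4 times the quotient is (768*tan(2*t)^3/cos(2*t)^2 + 512*tan(2*t)/cos(2*t)^2 - 972/(3*t + 1)^4)/(96); at t = 0 this is -81/8.

-81/8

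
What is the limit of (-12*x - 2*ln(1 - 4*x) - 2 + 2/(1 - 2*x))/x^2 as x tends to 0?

24

Substitution gives 0/0; apply L'Hôpital's rule 2 times.
After differentiating numerator and denominator 2 times the quotient is (32/(4*x - 1)^2 - 16/(2*x - 1)^3)/(2); at x = 0 this is 24.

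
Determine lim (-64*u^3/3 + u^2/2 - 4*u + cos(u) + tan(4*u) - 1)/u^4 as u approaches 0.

Substitution gives 0/0; apply L'Hôpital's rule 4 times.
After differentiating numerator and denominator 4 times the quotient is (cos(u) + 6144*tan(4*u)^5 + 10240*tan(4*u)^3 + 4096*tan(4*u))/(24); at u = 0 this is 1/24.

1/24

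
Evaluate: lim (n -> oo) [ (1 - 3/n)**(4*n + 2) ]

Let L be the limit and take ln: ln L = lim (4n + 2)·ln(1 - 3/n) = lim (4n + 2)·(-3/n + O(1/n²)) = -12.
Hence L = e^(-12).

e^(-12)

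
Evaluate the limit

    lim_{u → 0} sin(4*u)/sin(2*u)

Substitution gives 0/0.
Divide numerator and denominator by u: sin(4u)/u → 4 and sin(2u)/u → 2, so the limit is 1·4/2 = 2.

2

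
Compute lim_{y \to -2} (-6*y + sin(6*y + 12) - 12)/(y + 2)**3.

-36

Direct substitution gives 0/0.
Apply L'Hôpital: lim (6*cos(6*y + 12) - 6)/(3*(y + 2)^2), still 0/0.
Apply L'Hôpital: lim (-36*sin(6*y + 12))/(6*y + 12), still 0/0.
After 3 applications of L'Hôpital's rule the quotient is (-216*cos(6*y + 12))/(6); substituting y = -2 gives -36.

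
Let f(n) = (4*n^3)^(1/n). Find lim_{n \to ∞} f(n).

1

Base → ∞ and exponent → 0: an ∞^0 form.
Take logs: (1/n)·ln(4·n^3) = (ln 4 + 3·ln n)/n → 0.
So the limit is e^0 = 1.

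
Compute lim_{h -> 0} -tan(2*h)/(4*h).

Substitution gives 0/0.
Since tan(u)/u → 1 as u → 0, tan(2h)/(2h) → 1 and the limit is 2/(-4) = -1/2.

-1/2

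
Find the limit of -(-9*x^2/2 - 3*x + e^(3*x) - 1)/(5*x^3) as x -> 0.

Direct substitution gives 0/0.
Apply L'Hôpital: lim (-9*x + 3*e^(3*x) - 3)/(-15*x^2), still 0/0.
Apply L'Hôpital: lim (9*e^(3*x) - 9)/(-30*x), still 0/0.
After 3 applications of L'Hôpital's rule the quotient is (27*e^(3*x))/(-30); substituting x = 0 gives -9/10.

-9/10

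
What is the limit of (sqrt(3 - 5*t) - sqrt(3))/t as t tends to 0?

A 0/0 form; rationalise with √(3 - 5t) + √3. This collapses the numerator to -5t, leaving -5/(√(3 - 5t) + √3) → -5/(2√3) = -5*√(3)/6.

-5*√(3)/6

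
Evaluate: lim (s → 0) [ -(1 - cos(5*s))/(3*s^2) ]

-25/6

Substitution gives 0/0.
Use (1 − cos u)/u² → 1/2 with u = 5s: the limit is 5²/(2·(-3)) = -25/6.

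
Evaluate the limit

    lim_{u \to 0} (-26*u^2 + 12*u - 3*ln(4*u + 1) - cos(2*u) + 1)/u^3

Substitution gives 0/0 (the numerator vanishes to order 3).
Expand each term to order u^3: the coefficient of u^3 in −cos(2u) is 0 and in -3·ln(1 + 4u) is -64.
Lower-order terms cancel with the polynomial part, so the numerator is (-64)·u^3 + o(u^3), and the limit is (-64)/(1) = -64.

-64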